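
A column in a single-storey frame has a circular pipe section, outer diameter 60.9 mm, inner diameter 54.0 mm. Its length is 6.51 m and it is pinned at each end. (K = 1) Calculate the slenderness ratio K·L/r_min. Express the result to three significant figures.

d_o = 60.9 mm, d_i = 54.0 mm
I = π(d_o⁴ − d_i⁴)/64 = π(60.9⁴ − 54.00⁴)/64 = 2.578×10^5 mm⁴
A = 622.7 mm²;  r_min = √(I/A) = √(2.578×10^5/622.7) = 20.35 mm
L_e = K·L = 1 × 6.51 m = 6.510 m = 6510.0 mm
λ = L_e / r_min = 6510.0 / 20.35 = 320

λ ≈ 320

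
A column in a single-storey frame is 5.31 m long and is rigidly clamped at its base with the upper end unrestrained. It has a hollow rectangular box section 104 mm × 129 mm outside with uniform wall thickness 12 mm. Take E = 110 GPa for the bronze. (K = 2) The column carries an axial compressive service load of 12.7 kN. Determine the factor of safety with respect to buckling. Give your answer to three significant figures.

Inner dimensions: h_i = 129 − 2×12 = 105.0 mm, b_i = 104 − 2×12 = 80.00 mm
Weak-axis I_min = (h_o·b_o³ − h_i·b_i³)/12 with b_o = 104, b_i = 80.00 mm (shorter outer/inner sides).
I_min = (129×104³ − 105.0×80.00³)/12 = 7.612×10^6 mm⁴
I = 7.612×10^6 mm⁴ = 7.612×10^-6 m⁴
Effective length L_e = K·L = 2 × 5.31 = 10.62 m
P_cr = π²EI / L_e² = π² × 110×10⁹ × 7.612×10^-6 / 10.62² = 7.328×10^4 N
Factor of safety n = P_cr / P = 73.275 / 12.7 = 5.77

n ≈ 5.77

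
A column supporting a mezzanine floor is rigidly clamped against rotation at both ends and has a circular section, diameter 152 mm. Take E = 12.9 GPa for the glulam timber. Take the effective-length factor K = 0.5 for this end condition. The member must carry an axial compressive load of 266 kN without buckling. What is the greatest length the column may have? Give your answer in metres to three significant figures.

L_max ≈ 7.08 m

I = πd⁴/64 = π×152⁴/64 = 2.620×10^7 mm⁴
I = 2.620×10^-5 m⁴
At the buckling limit P_cr = P = 2.660×10^5 N
From P_cr = π²EI/(K·L)²:  L = (1/K)·√(π²EI/P_cr) = (1/0.5)·√(π²×1.29×10^10×2.620×10^-5/2.660×10^5)
L = 7.08 m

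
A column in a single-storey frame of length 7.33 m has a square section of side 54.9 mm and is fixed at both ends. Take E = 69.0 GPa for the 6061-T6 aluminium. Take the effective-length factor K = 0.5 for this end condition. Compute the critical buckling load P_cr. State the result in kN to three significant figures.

I = a⁴/12 = 54.9⁴/12 = 7.570×10^5 mm⁴
I = 7.570×10^5 mm⁴ = 7.570×10^-7 m⁴
Effective length L_e = K·L = 0.5 × 7.33 = 3.665 m
P_cr = π²EI / L_e² = π² × 69.0×10⁹ × 7.570×10^-7 / 3.665² = 3.838×10^4 N

P_cr ≈ 38.4 kN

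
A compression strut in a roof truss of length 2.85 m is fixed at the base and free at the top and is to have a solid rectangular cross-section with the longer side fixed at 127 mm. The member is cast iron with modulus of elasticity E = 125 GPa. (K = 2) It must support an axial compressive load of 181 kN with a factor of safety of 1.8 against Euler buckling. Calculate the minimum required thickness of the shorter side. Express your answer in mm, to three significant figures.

Required P_cr = n·P = 1.8 × 181 = 325.8 kN
L_e = K·L = 2 × 2.85 = 5.700 m
Required I = P_cr·L_e²/(π²E) = 3.258×10^5 × 5.700² / (π² × 1.25×10^11) = 8.580×10^-6 m⁴
I_req = 8.580×10^6 mm⁴
Rectangle, weak axis: I_min = h·b³/12 with h = 127 mm fixed  ⇒  b = (12I/h)^(1/3) = 93.2 mm

b ≈ 93.2 mm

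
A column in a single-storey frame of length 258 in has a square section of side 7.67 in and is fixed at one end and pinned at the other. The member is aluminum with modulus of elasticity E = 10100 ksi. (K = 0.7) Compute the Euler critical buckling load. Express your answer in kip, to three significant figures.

I = a⁴/12 = 7.67⁴/12 = 288.4 in⁴
Effective length L_e = K·L = 0.7 × 258 = 180.6 in
P_cr = π²EI / L_e² = π² × 10100×10³ × 288.4 / 180.6² = 8.814×10^5 lb

P_cr ≈ 881 kip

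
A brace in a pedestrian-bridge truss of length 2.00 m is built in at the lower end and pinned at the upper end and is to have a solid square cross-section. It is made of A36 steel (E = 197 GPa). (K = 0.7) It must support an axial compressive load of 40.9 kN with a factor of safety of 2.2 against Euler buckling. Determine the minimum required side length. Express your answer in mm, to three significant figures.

Required P_cr = n·P = 2.2 × 40.9 = 89.98 kN
L_e = K·L = 0.7 × 2.00 = 1.400 m
Required I = P_cr·L_e²/(π²E) = 8.998×10^4 × 1.400² / (π² × 1.97×10^11) = 9.071×10^-8 m⁴
I_req = 9.071×10^4 mm⁴
Solid square: I = a⁴/12  ⇒  a = (12I)^(1/4) = (12×9.071×10^4)^(1/4) = 32.3 mm

a ≈ 32.3 mm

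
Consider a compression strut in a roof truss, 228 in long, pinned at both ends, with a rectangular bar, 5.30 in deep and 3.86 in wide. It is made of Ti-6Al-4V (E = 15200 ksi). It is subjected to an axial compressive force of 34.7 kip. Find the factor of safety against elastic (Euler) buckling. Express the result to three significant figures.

Buckling occurs about the weak axis: I_min = h·b³/12 with b = 3.86 in (the shorter side).
I_min = 5.30×3.86³/12 = 25.40 in⁴
Effective length L_e = K·L = 1 × 228 = 228.0 in
P_cr = π²EI / L_e² = π² × 15200×10³ × 25.40 / 228.0² = 7.330×10^4 lb
Factor of safety n = P_cr / P = 73.304 / 34.7 = 2.11

n ≈ 2.11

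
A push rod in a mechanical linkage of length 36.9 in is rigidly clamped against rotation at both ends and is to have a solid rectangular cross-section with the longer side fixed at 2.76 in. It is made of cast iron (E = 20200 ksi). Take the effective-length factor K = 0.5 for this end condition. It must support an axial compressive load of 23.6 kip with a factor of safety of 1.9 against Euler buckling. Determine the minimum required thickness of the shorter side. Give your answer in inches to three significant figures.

b ≈ 0.693 in

Required P_cr = n·P = 1.9 × 23.6 = 44.84 kip
L_e = K·L = 0.5 × 36.9 = 18.45 in
Required I = P_cr·L_e²/(π²E) = 4.484×10^4 × 18.45² / (π² × 2.02×10^7) = 7.656×10^-2 in⁴
Rectangle, weak axis: I_min = h·b³/12 with h = 2.76 in fixed  ⇒  b = (12I/h)^(1/3) = 0.693 in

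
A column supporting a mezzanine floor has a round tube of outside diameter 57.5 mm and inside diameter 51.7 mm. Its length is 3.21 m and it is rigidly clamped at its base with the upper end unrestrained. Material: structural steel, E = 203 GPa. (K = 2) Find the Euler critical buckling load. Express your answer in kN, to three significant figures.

d_o = 57.5 mm, d_i = 51.7 mm
I = π(d_o⁴ − d_i⁴)/64 = π(57.5⁴ − 51.70⁴)/64 = 1.859×10^5 mm⁴
I = 1.859×10^5 mm⁴ = 1.859×10^-7 m⁴
Effective length L_e = K·L = 2 × 3.21 = 6.420 m
P_cr = π²EI / L_e² = π² × 203×10⁹ × 1.859×10^-7 / 6.420² = 9.036×10^3 N

P_cr ≈ 9.04 kN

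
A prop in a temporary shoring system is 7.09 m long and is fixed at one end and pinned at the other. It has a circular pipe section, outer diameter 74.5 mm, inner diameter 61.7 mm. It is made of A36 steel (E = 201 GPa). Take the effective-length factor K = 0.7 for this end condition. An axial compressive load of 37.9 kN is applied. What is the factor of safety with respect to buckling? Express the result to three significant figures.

d_o = 74.5 mm, d_i = 61.7 mm
I = π(d_o⁴ − d_i⁴)/64 = π(74.5⁴ − 61.70⁴)/64 = 8.008×10^5 mm⁴
I = 8.008×10^5 mm⁴ = 8.008×10^-7 m⁴
Effective length L_e = K·L = 0.7 × 7.09 = 4.963 m
P_cr = π²EI / L_e² = π² × 201×10⁹ × 8.008×10^-7 / 4.963² = 6.449×10^4 N
Factor of safety n = P_cr / P = 64.492 / 37.9 = 1.70

n ≈ 1.70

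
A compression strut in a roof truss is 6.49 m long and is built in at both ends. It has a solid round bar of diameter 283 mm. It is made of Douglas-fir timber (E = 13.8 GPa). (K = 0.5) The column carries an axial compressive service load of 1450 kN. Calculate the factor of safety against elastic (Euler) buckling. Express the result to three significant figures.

I = πd⁴/64 = π×283⁴/64 = 3.149×10^8 mm⁴
I = 3.149×10^8 mm⁴ = 3.149×10^-4 m⁴
Effective length L_e = K·L = 0.5 × 6.49 = 3.245 m
P_cr = π²EI / L_e² = π² × 13.8×10⁹ × 3.149×10^-4 / 3.245² = 4.073×10^6 N
Factor of safety n = P_cr / P = 4072.5 / 1450 = 2.81

n ≈ 2.81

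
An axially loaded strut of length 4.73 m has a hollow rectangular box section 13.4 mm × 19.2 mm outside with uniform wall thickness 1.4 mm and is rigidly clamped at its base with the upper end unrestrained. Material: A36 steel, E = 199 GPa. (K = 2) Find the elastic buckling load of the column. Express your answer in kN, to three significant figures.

Inner dimensions: h_i = 19.2 − 2×1.4 = 16.40 mm, b_i = 13.4 − 2×1.4 = 10.60 mm
Weak-axis I_min = (h_o·b_o³ − h_i·b_i³)/12 with b_o = 13.4, b_i = 10.60 mm (shorter outer/inner sides).
I_min = (19.2×13.4³ − 16.40×10.60³)/12 = 2.222×10^3 mm⁴
I = 2.222×10^3 mm⁴ = 2.222×10^-9 m⁴
Effective length L_e = K·L = 2 × 4.73 = 9.460 m
P_cr = π²EI / L_e² = π² × 199×10⁹ × 2.222×10^-9 / 9.460² = 48.77 N

P_cr ≈ 0.0488 kN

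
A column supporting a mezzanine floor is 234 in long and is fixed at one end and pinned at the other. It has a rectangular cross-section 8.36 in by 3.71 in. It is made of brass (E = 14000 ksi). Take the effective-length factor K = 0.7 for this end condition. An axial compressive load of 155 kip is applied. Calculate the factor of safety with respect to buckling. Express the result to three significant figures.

Buckling occurs about the weak axis: I_min = h·b³/12 with b = 3.71 in (the shorter side).
I_min = 8.36×3.71³/12 = 35.58 in⁴
Effective length L_e = K·L = 0.7 × 234 = 163.8 in
P_cr = π²EI / L_e² = π² × 14000×10³ × 35.58 / 163.8² = 1.832×10^5 lb
Factor of safety n = P_cr / P = 183.21 / 155 = 1.18

n ≈ 1.18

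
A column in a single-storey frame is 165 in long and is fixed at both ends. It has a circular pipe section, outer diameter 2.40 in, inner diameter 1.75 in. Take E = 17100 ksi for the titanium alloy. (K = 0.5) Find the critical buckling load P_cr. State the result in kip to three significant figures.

d_o = 2.40 in, d_i = 1.75 in
I = π(d_o⁴ − d_i⁴)/64 = π(2.40⁴ − 1.750⁴)/64 = 1.168 in⁴
Effective length L_e = K·L = 0.5 × 165 = 82.50 in
P_cr = π²EI / L_e² = π² × 17100×10³ × 1.168 / 82.50² = 2.897×10^4 lb

P_cr ≈ 29.0 kip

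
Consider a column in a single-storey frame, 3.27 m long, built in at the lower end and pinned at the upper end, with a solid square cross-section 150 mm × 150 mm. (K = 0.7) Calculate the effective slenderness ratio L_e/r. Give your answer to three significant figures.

λ ≈ 52.9

For a square r = a/√12 = 150/√12 = 43.30 mm
L_e = K·L = 0.7 × 3.27 m = 2.289 m = 2289.0 mm
λ = L_e / r_min = 2289.0 / 43.30 = 52.9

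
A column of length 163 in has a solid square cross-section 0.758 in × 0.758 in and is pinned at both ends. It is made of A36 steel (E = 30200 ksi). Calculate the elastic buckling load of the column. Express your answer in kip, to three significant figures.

I = a⁴/12 = 0.758⁴/12 = 2.751×10^-2 in⁴
Effective length L_e = K·L = 1 × 163 = 163.0 in
P_cr = π²EI / L_e² = π² × 30200×10³ × 2.751×10^-2 / 163.0² = 308.6 lb

P_cr ≈ 0.309 kip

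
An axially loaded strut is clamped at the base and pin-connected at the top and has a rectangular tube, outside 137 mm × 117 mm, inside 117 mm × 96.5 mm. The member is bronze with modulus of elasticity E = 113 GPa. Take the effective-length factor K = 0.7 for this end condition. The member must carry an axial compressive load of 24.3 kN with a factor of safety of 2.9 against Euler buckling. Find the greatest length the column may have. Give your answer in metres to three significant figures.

Weak-axis I_min = (h_o·b_o³ − h_i·b_i³)/12 with b_o = 117, b_i = 96.50 mm (shorter outer/inner sides).
I_min = (137×117³ − 117.0×96.50³)/12 = 9.523×10^6 mm⁴
I = 9.523×10^-6 m⁴
Required critical load P_cr = n·P = 2.9 × 24.3 = 70.47 kN = 7.047×10^4 N
From P_cr = π²EI/(K·L)²:  L = (1/K)·√(π²EI/P_cr) = (1/0.7)·√(π²×1.13×10^11×9.523×10^-6/7.047×10^4)
L = 17.5 m

L_max ≈ 17.5 m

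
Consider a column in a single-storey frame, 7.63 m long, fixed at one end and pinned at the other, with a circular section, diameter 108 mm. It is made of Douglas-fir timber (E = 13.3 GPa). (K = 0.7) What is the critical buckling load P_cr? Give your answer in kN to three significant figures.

P_cr ≈ 30.7 kN

I = πd⁴/64 = π×108⁴/64 = 6.678×10^6 mm⁴
I = 6.678×10^6 mm⁴ = 6.678×10^-6 m⁴
Effective length L_e = K·L = 0.7 × 7.63 = 5.341 m
P_cr = π²EI / L_e² = π² × 13.3×10⁹ × 6.678×10^-6 / 5.341² = 3.073×10^4 N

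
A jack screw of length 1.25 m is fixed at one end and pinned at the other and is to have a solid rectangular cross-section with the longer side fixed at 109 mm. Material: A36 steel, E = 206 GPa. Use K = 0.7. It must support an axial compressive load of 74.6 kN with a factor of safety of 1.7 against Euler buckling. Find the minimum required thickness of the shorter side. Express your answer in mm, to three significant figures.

b ≈ 17.4 mm

Required P_cr = n·P = 1.7 × 74.6 = 126.8 kN
L_e = K·L = 0.7 × 1.25 = 0.8750 m
Required I = P_cr·L_e²/(π²E) = 1.268×10^5 × 0.8750² / (π² × 2.06×10^11) = 4.776×10^-8 m⁴
I_req = 4.776×10^4 mm⁴
Rectangle, weak axis: I_min = h·b³/12 with h = 109 mm fixed  ⇒  b = (12I/h)^(1/3) = 17.4 mm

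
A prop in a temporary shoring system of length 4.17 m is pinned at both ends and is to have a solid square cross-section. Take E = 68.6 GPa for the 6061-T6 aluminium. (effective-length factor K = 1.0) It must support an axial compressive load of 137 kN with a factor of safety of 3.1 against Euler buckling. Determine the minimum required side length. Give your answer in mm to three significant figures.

a ≈ 107 mm

Required P_cr = n·P = 3.1 × 137 = 424.7 kN
L_e = K·L = 1 × 4.17 = 4.170 m
Required I = P_cr·L_e²/(π²E) = 4.247×10^5 × 4.170² / (π² × 6.86×10^10) = 1.091×10^-5 m⁴
I_req = 1.091×10^7 mm⁴
Solid square: I = a⁴/12  ⇒  a = (12I)^(1/4) = (12×1.091×10^7)^(1/4) = 107 mm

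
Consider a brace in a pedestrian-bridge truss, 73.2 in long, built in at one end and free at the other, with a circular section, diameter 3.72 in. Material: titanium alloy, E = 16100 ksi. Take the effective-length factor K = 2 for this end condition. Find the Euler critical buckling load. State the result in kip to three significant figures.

I = πd⁴/64 = π×3.72⁴/64 = 9.400 in⁴
Effective length L_e = K·L = 2 × 73.2 = 146.4 in
P_cr = π²EI / L_e² = π² × 16100×10³ × 9.400 / 146.4² = 6.969×10^4 lb

P_cr ≈ 69.7 kip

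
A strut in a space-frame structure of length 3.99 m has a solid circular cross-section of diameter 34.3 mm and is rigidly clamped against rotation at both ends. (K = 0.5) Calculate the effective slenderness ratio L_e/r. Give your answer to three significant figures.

λ ≈ 233

I = πd⁴/64 = π×34.3⁴/64 = 6.794×10^4 mm⁴
A = 924.0 mm²;  r_min = √(I/A) = √(6.794×10^4/924.0) = 8.575 mm
L_e = K·L = 0.5 × 3.99 m = 1.995 m = 1995.0 mm
λ = L_e / r_min = 1995.0 / 8.575 = 233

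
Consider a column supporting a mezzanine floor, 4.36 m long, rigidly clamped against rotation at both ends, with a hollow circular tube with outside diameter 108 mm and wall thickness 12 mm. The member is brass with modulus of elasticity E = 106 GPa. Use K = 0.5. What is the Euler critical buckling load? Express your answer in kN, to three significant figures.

P_cr ≈ 932 kN

Inner diameter d_i = 108 − 2×12 = 84.00 mm
I = π(d_o⁴ − d_i⁴)/64 = π(108⁴ − 84.00⁴)/64 = 4.234×10^6 mm⁴
I = 4.234×10^6 mm⁴ = 4.234×10^-6 m⁴
Effective length L_e = K·L = 0.5 × 4.36 = 2.180 m
P_cr = π²EI / L_e² = π² × 106×10⁹ × 4.234×10^-6 / 2.180² = 9.321×10^5 N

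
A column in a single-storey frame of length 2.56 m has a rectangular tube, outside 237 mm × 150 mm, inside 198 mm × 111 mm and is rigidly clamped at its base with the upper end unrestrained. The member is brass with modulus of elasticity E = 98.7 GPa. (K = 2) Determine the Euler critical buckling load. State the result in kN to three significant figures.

Weak-axis I_min = (h_o·b_o³ − h_i·b_i³)/12 with b_o = 150, b_i = 111.0 mm (shorter outer/inner sides).
I_min = (237×150³ − 198.0×111.0³)/12 = 4.409×10^7 mm⁴
I = 4.409×10^7 mm⁴ = 4.409×10^-5 m⁴
Effective length L_e = K·L = 2 × 2.56 = 5.120 m
P_cr = π²EI / L_e² = π² × 98.7×10⁹ × 4.409×10^-5 / 5.120² = 1.638×10^6 N

P_cr ≈ 1640 kN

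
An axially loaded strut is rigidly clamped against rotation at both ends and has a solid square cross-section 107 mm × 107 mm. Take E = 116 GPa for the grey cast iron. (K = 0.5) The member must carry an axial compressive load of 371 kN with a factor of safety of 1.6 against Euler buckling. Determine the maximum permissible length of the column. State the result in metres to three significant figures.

L_max ≈ 9.18 m

I = a⁴/12 = 107⁴/12 = 1.092×10^7 mm⁴
I = 1.092×10^-5 m⁴
Required critical load P_cr = n·P = 1.6 × 371 = 593.6 kN = 5.936×10^5 N
From P_cr = π²EI/(K·L)²:  L = (1/K)·√(π²EI/P_cr) = (1/0.5)·√(π²×1.16×10^11×1.092×10^-5/5.936×10^5)
L = 9.18 m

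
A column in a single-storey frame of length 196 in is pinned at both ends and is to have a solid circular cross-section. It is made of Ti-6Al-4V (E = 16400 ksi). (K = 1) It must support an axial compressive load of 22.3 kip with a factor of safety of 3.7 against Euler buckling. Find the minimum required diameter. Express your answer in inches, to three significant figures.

Required P_cr = n·P = 3.7 × 22.3 = 82.51 kip
L_e = K·L = 1 × 196 = 196.0 in
Required I = P_cr·L_e²/(π²E) = 8.251×10^4 × 196.0² / (π² × 1.64×10^7) = 19.58 in⁴
Solid circle: I = πd⁴/64  ⇒  d = (64I/π)^(1/4) = (64×19.58/π)^(1/4) = 4.47 in

d ≈ 4.47 in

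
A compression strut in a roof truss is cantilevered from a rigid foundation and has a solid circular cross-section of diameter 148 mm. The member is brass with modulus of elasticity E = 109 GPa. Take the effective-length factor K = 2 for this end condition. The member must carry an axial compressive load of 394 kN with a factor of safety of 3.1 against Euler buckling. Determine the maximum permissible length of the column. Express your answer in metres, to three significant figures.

I = πd⁴/64 = π×148⁴/64 = 2.355×10^7 mm⁴
I = 2.355×10^-5 m⁴
Required critical load P_cr = n·P = 3.1 × 394 = 1221 kN = 1.221×10^6 N
From P_cr = π²EI/(K·L)²:  L = (1/K)·√(π²EI/P_cr) = (1/2)·√(π²×1.09×10^11×2.355×10^-5/1.221×10^6)
L = 2.28 m

L_max ≈ 2.28 m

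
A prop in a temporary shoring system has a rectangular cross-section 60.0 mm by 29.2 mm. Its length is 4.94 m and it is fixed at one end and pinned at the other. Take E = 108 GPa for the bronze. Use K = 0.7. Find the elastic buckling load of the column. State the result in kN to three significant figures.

P_cr ≈ 11.1 kN

Buckling occurs about the weak axis: I_min = h·b³/12 with b = 29.2 mm (the shorter side).
I_min = 60.0×29.2³/12 = 1.245×10^5 mm⁴
I = 1.245×10^5 mm⁴ = 1.245×10^-7 m⁴
Effective length L_e = K·L = 0.7 × 4.94 = 3.458 m
P_cr = π²EI / L_e² = π² × 108×10⁹ × 1.245×10^-7 / 3.458² = 1.110×10^4 N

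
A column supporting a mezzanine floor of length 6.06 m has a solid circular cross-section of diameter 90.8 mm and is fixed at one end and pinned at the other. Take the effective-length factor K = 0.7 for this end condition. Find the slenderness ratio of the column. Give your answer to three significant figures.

λ ≈ 187

For a solid circle r = d/4 = 90.8/4 = 22.70 mm
L_e = K·L = 0.7 × 6.06 m = 4.242 m = 4242.0 mm
λ = L_e / r_min = 4242.0 / 22.70 = 187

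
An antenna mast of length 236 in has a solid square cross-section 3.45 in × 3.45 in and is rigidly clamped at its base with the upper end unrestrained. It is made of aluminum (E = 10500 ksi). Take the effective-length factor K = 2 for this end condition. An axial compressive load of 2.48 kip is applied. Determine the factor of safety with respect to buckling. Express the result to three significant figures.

I = a⁴/12 = 3.45⁴/12 = 11.81 in⁴
Effective length L_e = K·L = 2 × 236 = 472.0 in
P_cr = π²EI / L_e² = π² × 10500×10³ × 11.81 / 472.0² = 5.492×10^3 lb
Factor of safety n = P_cr / P = 5.4916 / 2.48 = 2.21

n ≈ 2.21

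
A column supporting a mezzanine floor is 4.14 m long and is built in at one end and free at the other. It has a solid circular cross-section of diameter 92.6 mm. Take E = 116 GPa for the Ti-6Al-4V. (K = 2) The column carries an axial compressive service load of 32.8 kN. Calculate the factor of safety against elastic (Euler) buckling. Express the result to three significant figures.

n ≈ 1.84

I = πd⁴/64 = π×92.6⁴/64 = 3.609×10^6 mm⁴
I = 3.609×10^6 mm⁴ = 3.609×10^-6 m⁴
Effective length L_e = K·L = 2 × 4.14 = 8.280 m
P_cr = π²EI / L_e² = π² × 116×10⁹ × 3.609×10^-6 / 8.280² = 6.027×10^4 N
Factor of safety n = P_cr / P = 60.271 / 32.8 = 1.84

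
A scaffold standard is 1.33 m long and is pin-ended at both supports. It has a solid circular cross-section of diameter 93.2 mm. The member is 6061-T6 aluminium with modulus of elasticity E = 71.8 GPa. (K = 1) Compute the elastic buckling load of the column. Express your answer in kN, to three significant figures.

I = πd⁴/64 = π×93.2⁴/64 = 3.704×10^6 mm⁴
I = 3.704×10^6 mm⁴ = 3.704×10^-6 m⁴
Effective length L_e = K·L = 1 × 1.33 = 1.330 m
P_cr = π²EI / L_e² = π² × 71.8×10⁹ × 3.704×10^-6 / 1.330² = 1.484×10^6 N

P_cr ≈ 1480 kN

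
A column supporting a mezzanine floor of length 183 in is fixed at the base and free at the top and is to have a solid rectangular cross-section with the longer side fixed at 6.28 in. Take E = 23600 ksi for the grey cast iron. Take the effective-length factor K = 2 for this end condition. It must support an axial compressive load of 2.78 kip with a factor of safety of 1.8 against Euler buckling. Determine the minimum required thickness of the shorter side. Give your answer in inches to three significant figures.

Required P_cr = n·P = 1.8 × 2.78 = 5.004 kip
L_e = K·L = 2 × 183 = 366.0 in
Required I = P_cr·L_e²/(π²E) = 5.004×10^3 × 366.0² / (π² × 2.36×10^7) = 2.878 in⁴
Rectangle, weak axis: I_min = h·b³/12 with h = 6.28 in fixed  ⇒  b = (12I/h)^(1/3) = 1.77 in

b ≈ 1.77 in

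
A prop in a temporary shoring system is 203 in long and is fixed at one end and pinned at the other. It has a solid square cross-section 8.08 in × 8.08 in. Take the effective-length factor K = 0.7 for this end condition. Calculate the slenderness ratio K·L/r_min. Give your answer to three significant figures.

λ ≈ 60.9

I = a⁴/12 = 8.08⁴/12 = 355.2 in⁴
A = 65.29 in²;  r_min = √(I/A) = √(355.2/65.29) = 2.332 in
L_e = K·L = 0.7 × 203 = 142.1 in
λ = L_e / r_min = 142.10 / 2.332 = 60.9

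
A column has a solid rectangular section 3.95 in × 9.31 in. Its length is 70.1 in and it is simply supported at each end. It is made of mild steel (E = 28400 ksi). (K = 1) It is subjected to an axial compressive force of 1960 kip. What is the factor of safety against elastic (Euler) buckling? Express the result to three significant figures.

n ≈ 1.39

Buckling occurs about the weak axis: I_min = h·b³/12 with b = 3.95 in (the shorter side).
I_min = 9.31×3.95³/12 = 47.81 in⁴
Effective length L_e = K·L = 1 × 70.1 = 70.10 in
P_cr = π²EI / L_e² = π² × 28400×10³ × 47.81 / 70.10² = 2.727×10^6 lb
Factor of safety n = P_cr / P = 2727.4 / 1960 = 1.39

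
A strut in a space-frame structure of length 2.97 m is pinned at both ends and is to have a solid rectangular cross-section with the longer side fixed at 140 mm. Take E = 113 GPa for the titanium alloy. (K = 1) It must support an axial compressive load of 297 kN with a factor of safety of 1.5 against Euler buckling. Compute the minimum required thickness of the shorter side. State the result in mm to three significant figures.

b ≈ 67.1 mm

Required P_cr = n·P = 1.5 × 297 = 445.5 kN
L_e = K·L = 1 × 2.97 = 2.970 m
Required I = P_cr·L_e²/(π²E) = 4.455×10^5 × 2.970² / (π² × 1.13×10^11) = 3.524×10^-6 m⁴
I_req = 3.524×10^6 mm⁴
Rectangle, weak axis: I_min = h·b³/12 with h = 140 mm fixed  ⇒  b = (12I/h)^(1/3) = 67.1 mm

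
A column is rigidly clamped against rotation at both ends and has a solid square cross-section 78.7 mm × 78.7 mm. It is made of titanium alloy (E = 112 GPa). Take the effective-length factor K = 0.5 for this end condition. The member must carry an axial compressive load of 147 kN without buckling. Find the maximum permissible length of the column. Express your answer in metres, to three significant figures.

L_max ≈ 9.81 m

I = a⁴/12 = 78.7⁴/12 = 3.197×10^6 mm⁴
I = 3.197×10^-6 m⁴
At the buckling limit P_cr = P = 1.470×10^5 N
From P_cr = π²EI/(K·L)²:  L = (1/K)·√(π²EI/P_cr) = (1/0.5)·√(π²×1.12×10^11×3.197×10^-6/1.470×10^5)
L = 9.81 m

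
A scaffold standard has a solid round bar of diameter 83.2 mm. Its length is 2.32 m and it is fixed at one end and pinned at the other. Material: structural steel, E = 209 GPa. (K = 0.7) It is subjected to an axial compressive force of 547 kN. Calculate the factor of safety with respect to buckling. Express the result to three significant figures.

n ≈ 3.36

I = πd⁴/64 = π×83.2⁴/64 = 2.352×10^6 mm⁴
I = 2.352×10^6 mm⁴ = 2.352×10^-6 m⁴
Effective length L_e = K·L = 0.7 × 2.32 = 1.624 m
P_cr = π²EI / L_e² = π² × 209×10⁹ × 2.352×10^-6 / 1.624² = 1.840×10^6 N
Factor of safety n = P_cr / P = 1839.7 / 547 = 3.36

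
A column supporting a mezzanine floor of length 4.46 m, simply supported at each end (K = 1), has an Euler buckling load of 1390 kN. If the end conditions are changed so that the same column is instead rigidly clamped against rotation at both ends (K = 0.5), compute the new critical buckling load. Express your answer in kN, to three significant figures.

P_cr ≈ 5560 kN

P_cr ∝ 1/K², so P_cr,new = P_cr,old × (K_old/K_new)² = 1390 × (1/0.5)²
= 1390 × 4.000 = 5560 kN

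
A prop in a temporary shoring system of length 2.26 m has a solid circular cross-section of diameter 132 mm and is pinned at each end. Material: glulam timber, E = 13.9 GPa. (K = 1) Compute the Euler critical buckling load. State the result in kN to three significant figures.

P_cr ≈ 400 kN

I = πd⁴/64 = π×132⁴/64 = 1.490×10^7 mm⁴
I = 1.490×10^7 mm⁴ = 1.490×10^-5 m⁴
Effective length L_e = K·L = 1 × 2.26 = 2.260 m
P_cr = π²EI / L_e² = π² × 13.9×10⁹ × 1.490×10^-5 / 2.260² = 4.003×10^5 N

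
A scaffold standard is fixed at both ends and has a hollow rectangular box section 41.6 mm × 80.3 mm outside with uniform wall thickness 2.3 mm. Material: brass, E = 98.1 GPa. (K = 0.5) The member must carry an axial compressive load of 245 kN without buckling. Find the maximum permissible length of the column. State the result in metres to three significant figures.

L_max ≈ 1.60 m

Inner dimensions: h_i = 80.3 − 2×2.3 = 75.70 mm, b_i = 41.6 − 2×2.3 = 37.00 mm
Weak-axis I_min = (h_o·b_o³ − h_i·b_i³)/12 with b_o = 41.6, b_i = 37.00 mm (shorter outer/inner sides).
I_min = (80.3×41.6³ − 75.70×37.00³)/12 = 1.622×10^5 mm⁴
I = 1.622×10^-7 m⁴
At the buckling limit P_cr = P = 2.450×10^5 N
From P_cr = π²EI/(K·L)²:  L = (1/K)·√(π²EI/P_cr) = (1/0.5)·√(π²×9.81×10^10×1.622×10^-7/2.450×10^5)
L = 1.60 m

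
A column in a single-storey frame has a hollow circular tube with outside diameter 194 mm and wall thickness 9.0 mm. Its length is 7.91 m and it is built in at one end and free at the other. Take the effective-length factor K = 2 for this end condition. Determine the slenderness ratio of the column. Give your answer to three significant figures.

Inner diameter d_i = 194 − 2×9.0 = 176.0 mm
I = π(d_o⁴ − d_i⁴)/64 = π(194⁴ − 176.0⁴)/64 = 2.243×10^7 mm⁴
A = 5.231×10^3 mm²;  r_min = √(I/A) = √(2.243×10^7/5.231×10^3) = 65.48 mm
L_e = K·L = 2 × 7.91 m = 15.82 m = 15820 mm
λ = L_e / r_min = 15820 / 65.48 = 242

λ ≈ 242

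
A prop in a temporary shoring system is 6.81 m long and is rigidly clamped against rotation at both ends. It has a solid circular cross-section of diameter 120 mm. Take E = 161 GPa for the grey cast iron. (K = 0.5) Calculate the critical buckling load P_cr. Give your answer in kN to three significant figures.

P_cr ≈ 1400 kN

I = πd⁴/64 = π×120⁴/64 = 1.018×10^7 mm⁴
I = 1.018×10^7 mm⁴ = 1.018×10^-5 m⁴
Effective length L_e = K·L = 0.5 × 6.81 = 3.405 m
P_cr = π²EI / L_e² = π² × 161×10⁹ × 1.018×10^-5 / 3.405² = 1.395×10^6 N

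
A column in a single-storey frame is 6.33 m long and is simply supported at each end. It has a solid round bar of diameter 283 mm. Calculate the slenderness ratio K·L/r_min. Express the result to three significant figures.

For a solid circle r = d/4 = 283/4 = 70.75 mm
L_e = K·L = 1 × 6.33 m = 6.330 m = 6330.0 mm
λ = L_e / r_min = 6330.0 / 70.75 = 89.5

λ ≈ 89.5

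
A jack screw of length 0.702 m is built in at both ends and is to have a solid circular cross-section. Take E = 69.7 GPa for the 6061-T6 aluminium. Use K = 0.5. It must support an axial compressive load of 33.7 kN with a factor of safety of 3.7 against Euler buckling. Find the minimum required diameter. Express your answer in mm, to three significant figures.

Required P_cr = n·P = 3.7 × 33.7 = 124.7 kN
L_e = K·L = 0.5 × 0.702 = 0.3510 m
Required I = P_cr·L_e²/(π²E) = 1.247×10^5 × 0.3510² / (π² × 6.97×10^10) = 2.233×10^-8 m⁴
I_req = 2.233×10^4 mm⁴
Solid circle: I = πd⁴/64  ⇒  d = (64I/π)^(1/4) = (64×2.233×10^4/π)^(1/4) = 26.0 mm

d ≈ 26.0 mm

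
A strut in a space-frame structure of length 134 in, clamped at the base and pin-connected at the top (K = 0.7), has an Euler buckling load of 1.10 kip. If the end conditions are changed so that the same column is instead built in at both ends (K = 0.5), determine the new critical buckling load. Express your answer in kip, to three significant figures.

P_cr ∝ 1/K², so P_cr,new = P_cr,old × (K_old/K_new)² = 1.10 × (0.7/0.5)²
= 1.10 × 1.960 = 2.16 kip

P_cr ≈ 2.16 kip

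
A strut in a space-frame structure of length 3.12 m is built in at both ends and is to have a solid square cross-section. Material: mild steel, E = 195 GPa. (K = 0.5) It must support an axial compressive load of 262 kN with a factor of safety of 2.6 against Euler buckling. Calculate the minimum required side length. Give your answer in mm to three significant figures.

Required P_cr = n·P = 2.6 × 262 = 681.2 kN
L_e = K·L = 0.5 × 3.12 = 1.560 m
Required I = P_cr·L_e²/(π²E) = 6.812×10^5 × 1.560² / (π² × 1.95×10^11) = 8.614×10^-7 m⁴
I_req = 8.614×10^5 mm⁴
Solid square: I = a⁴/12  ⇒  a = (12I)^(1/4) = (12×8.614×10^5)^(1/4) = 56.7 mm

a ≈ 56.7 mm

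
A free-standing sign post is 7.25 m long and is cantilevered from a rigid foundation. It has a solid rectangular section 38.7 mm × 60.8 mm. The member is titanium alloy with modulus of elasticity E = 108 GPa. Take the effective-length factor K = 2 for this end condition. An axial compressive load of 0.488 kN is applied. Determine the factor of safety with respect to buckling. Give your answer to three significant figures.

Buckling occurs about the weak axis: I_min = h·b³/12 with b = 38.7 mm (the shorter side).
I_min = 60.8×38.7³/12 = 2.937×10^5 mm⁴
I = 2.937×10^5 mm⁴ = 2.937×10^-7 m⁴
Effective length L_e = K·L = 2 × 7.25 = 14.50 m
P_cr = π²EI / L_e² = π² × 108×10⁹ × 2.937×10^-7 / 14.50² = 1.489×10^3 N
Factor of safety n = P_cr / P = 1.4888 / 0.488 = 3.05

n ≈ 3.05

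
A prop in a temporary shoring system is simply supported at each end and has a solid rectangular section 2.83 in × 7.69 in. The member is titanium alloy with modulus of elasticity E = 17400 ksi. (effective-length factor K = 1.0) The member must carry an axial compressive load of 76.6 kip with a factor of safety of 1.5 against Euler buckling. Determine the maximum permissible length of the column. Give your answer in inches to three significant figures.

L_max ≈ 147 in

Buckling occurs about the weak axis: I_min = h·b³/12 with b = 2.83 in (the shorter side).
I_min = 7.69×2.83³/12 = 14.52 in⁴
Required critical load P_cr = n·P = 1.5 × 76.6 = 114.9 kip = 1.149×10^5 lb
From P_cr = π²EI/(K·L)²:  L = (1/K)·√(π²EI/P_cr) = (1/1)·√(π²×1.74×10^7×14.52/1.149×10^5)
L = 147 in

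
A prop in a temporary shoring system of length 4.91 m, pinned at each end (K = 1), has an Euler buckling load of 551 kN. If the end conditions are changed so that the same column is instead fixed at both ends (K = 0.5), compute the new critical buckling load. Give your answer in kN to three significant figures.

P_cr ≈ 2200 kN

P_cr ∝ 1/K², so P_cr,new = P_cr,old × (K_old/K_new)² = 551 × (1/0.5)²
= 551 × 4.000 = 2200 kN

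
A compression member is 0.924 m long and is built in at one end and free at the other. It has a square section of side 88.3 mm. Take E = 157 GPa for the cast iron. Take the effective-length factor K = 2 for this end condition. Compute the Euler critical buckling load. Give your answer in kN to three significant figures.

I = a⁴/12 = 88.3⁴/12 = 5.066×10^6 mm⁴
I = 5.066×10^6 mm⁴ = 5.066×10^-6 m⁴
Effective length L_e = K·L = 2 × 0.924 = 1.848 m
P_cr = π²EI / L_e² = π² × 157×10⁹ × 5.066×10^-6 / 1.848² = 2.299×10^6 N

P_cr ≈ 2300 kN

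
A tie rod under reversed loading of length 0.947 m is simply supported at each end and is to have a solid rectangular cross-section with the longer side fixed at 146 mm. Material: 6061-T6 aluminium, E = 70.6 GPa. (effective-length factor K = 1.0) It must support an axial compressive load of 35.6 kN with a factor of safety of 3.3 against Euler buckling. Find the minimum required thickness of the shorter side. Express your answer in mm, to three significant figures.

b ≈ 23.2 mm

Required P_cr = n·P = 3.3 × 35.6 = 117.5 kN
L_e = K·L = 1 × 0.947 = 0.9470 m
Required I = P_cr·L_e²/(π²E) = 1.175×10^5 × 0.9470² / (π² × 7.06×10^10) = 1.512×10^-7 m⁴
I_req = 1.512×10^5 mm⁴
Rectangle, weak axis: I_min = h·b³/12 with h = 146 mm fixed  ⇒  b = (12I/h)^(1/3) = 23.2 mm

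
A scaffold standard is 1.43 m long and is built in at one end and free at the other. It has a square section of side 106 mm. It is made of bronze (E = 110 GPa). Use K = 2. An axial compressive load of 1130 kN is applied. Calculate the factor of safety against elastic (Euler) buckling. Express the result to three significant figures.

n ≈ 1.24

I = a⁴/12 = 106⁴/12 = 1.052×10^7 mm⁴
I = 1.052×10^7 mm⁴ = 1.052×10^-5 m⁴
Effective length L_e = K·L = 2 × 1.43 = 2.860 m
P_cr = π²EI / L_e² = π² × 110×10⁹ × 1.052×10^-5 / 2.860² = 1.396×10^6 N
Factor of safety n = P_cr / P = 1396.4 / 1130 = 1.24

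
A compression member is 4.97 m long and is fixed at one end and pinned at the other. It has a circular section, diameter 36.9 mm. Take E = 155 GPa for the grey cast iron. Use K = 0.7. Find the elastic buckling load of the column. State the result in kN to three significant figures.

P_cr ≈ 11.5 kN

I = πd⁴/64 = π×36.9⁴/64 = 9.101×10^4 mm⁴
I = 9.101×10^4 mm⁴ = 9.101×10^-8 m⁴
Effective length L_e = K·L = 0.7 × 4.97 = 3.479 m
P_cr = π²EI / L_e² = π² × 155×10⁹ × 9.101×10^-8 / 3.479² = 1.150×10^4 N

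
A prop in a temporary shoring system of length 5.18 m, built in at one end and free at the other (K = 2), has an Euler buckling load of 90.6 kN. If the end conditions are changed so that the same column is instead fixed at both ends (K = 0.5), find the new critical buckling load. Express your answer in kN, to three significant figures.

P_cr ∝ 1/K², so P_cr,new = P_cr,old × (K_old/K_new)² = 90.6 × (2/0.5)²
= 90.6 × 16.00 = 1450 kN

P_cr ≈ 1450 kN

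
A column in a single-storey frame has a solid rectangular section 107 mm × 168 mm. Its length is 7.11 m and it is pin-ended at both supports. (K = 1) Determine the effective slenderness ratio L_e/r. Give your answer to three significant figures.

Buckling occurs about the weak axis: I_min = h·b³/12 with b = 107 mm (the shorter side).
I_min = 168×107³/12 = 1.715×10^7 mm⁴
A = 1.798×10^4 mm²;  r_min = √(I/A) = √(1.715×10^7/1.798×10^4) = 30.89 mm
L_e = K·L = 1 × 7.11 m = 7.110 m = 7110.0 mm
λ = L_e / r_min = 7110.0 / 30.89 = 230

λ ≈ 230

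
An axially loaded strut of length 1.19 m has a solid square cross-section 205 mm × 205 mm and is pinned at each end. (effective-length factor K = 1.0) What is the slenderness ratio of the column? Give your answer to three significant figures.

I = a⁴/12 = 205⁴/12 = 1.472×10^8 mm⁴
A = 4.202×10^4 mm²;  r_min = √(I/A) = √(1.472×10^8/4.202×10^4) = 59.18 mm
L_e = K·L = 1 × 1.19 m = 1.190 m = 1190.0 mm
λ = L_e / r_min = 1190.0 / 59.18 = 20.1

λ ≈ 20.1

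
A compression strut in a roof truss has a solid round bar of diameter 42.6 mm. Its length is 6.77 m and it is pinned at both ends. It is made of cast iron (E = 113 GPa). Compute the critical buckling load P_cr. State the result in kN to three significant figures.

P_cr ≈ 3.93 kN

I = πd⁴/64 = π×42.6⁴/64 = 1.617×10^5 mm⁴
I = 1.617×10^5 mm⁴ = 1.617×10^-7 m⁴
Effective length L_e = K·L = 1 × 6.77 = 6.770 m
P_cr = π²EI / L_e² = π² × 113×10⁹ × 1.617×10^-7 / 6.770² = 3.934×10^3 N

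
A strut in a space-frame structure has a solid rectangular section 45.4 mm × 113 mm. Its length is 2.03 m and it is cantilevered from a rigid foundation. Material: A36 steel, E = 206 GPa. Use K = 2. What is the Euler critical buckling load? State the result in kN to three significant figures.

P_cr ≈ 109 kN

Buckling occurs about the weak axis: I_min = h·b³/12 with b = 45.4 mm (the shorter side).
I_min = 113×45.4³/12 = 8.812×10^5 mm⁴
I = 8.812×10^5 mm⁴ = 8.812×10^-7 m⁴
Effective length L_e = K·L = 2 × 2.03 = 4.060 m
P_cr = π²EI / L_e² = π² × 206×10⁹ × 8.812×10^-7 / 4.060² = 1.087×10^5 N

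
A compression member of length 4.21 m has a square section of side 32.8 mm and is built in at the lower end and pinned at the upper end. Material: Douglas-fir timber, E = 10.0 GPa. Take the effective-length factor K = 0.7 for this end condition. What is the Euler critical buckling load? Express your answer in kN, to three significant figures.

P_cr ≈ 1.10 kN

I = a⁴/12 = 32.8⁴/12 = 9.645×10^4 mm⁴
I = 9.645×10^4 mm⁴ = 9.645×10^-8 m⁴
Effective length L_e = K·L = 0.7 × 4.21 = 2.947 m
P_cr = π²EI / L_e² = π² × 10.0×10⁹ × 9.645×10^-8 / 2.947² = 1.096×10^3 N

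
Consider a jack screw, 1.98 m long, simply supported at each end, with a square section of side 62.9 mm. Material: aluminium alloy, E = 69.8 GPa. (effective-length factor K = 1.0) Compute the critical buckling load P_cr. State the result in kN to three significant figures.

I = a⁴/12 = 62.9⁴/12 = 1.304×10^6 mm⁴
I = 1.304×10^6 mm⁴ = 1.304×10^-6 m⁴
Effective length L_e = K·L = 1 × 1.98 = 1.980 m
P_cr = π²EI / L_e² = π² × 69.8×10⁹ × 1.304×10^-6 / 1.980² = 2.292×10^5 N

P_cr ≈ 229 kN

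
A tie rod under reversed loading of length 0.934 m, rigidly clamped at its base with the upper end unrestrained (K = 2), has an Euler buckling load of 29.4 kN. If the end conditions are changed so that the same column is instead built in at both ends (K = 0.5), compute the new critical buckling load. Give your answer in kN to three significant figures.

P_cr ≈ 470 kN

P_cr ∝ 1/K², so P_cr,new = P_cr,old × (K_old/K_new)² = 29.4 × (2/0.5)²
= 29.4 × 16.00 = 470 kN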